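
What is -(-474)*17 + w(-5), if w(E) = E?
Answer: 8053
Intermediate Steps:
-(-474)*17 + w(-5) = -(-474)*17 - 5 = -158*(-51) - 5 = 8058 - 5 = 8053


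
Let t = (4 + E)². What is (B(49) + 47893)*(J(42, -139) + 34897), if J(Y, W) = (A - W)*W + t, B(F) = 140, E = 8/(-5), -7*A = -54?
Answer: 121963376214/175 ≈ 6.9693e+8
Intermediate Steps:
A = 54/7 (A = -⅐*(-54) = 54/7 ≈ 7.7143)
E = -8/5 (E = 8*(-⅕) = -8/5 ≈ -1.6000)
t = 144/25 (t = (4 - 8/5)² = (12/5)² = 144/25 ≈ 5.7600)
J(Y, W) = 144/25 + W*(54/7 - W) (J(Y, W) = (54/7 - W)*W + 144/25 = W*(54/7 - W) + 144/25 = 144/25 + W*(54/7 - W))
(B(49) + 47893)*(J(42, -139) + 34897) = (140 + 47893)*((144/25 - 1*(-139)² + (54/7)*(-139)) + 34897) = 48033*((144/25 - 1*19321 - 7506/7) + 34897) = 48033*((144/25 - 19321 - 7506/7) + 34897) = 48033*(-3567817/175 + 34897) = 48033*(2539158/175) = 121963376214/175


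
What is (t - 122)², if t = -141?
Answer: 69169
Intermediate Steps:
(t - 122)² = (-141 - 122)² = (-263)² = 69169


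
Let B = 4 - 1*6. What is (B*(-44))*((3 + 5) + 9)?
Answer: 1496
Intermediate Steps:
B = -2 (B = 4 - 6 = -2)
(B*(-44))*((3 + 5) + 9) = (-2*(-44))*((3 + 5) + 9) = 88*(8 + 9) = 88*17 = 1496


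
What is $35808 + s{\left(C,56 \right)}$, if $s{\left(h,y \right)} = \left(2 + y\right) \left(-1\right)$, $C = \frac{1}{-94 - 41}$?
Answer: $35750$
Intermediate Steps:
$C = - \frac{1}{135}$ ($C = \frac{1}{-135} = - \frac{1}{135} \approx -0.0074074$)
$s{\left(h,y \right)} = -2 - y$
$35808 + s{\left(C,56 \right)} = 35808 - 58 = 35750$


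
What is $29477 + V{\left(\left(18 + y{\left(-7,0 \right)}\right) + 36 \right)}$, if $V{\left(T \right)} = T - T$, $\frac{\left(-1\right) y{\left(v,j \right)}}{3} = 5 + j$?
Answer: $29477$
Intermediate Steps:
$y{\left(v,j \right)} = -15 - 3 j$ ($y{\left(v,j \right)} = - 3 \left(5 + j\right) = -15 - 3 j$)
$V{\left(T \right)} = 0$
$29477 + V{\left(\left(18 + y{\left(-7,0 \right)}\right) + 36 \right)} = 29477 + 0 = 29477$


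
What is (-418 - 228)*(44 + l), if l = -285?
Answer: 155686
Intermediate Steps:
(-418 - 228)*(44 + l) = (-418 - 228)*(44 - 285) = -646*(-241) = 155686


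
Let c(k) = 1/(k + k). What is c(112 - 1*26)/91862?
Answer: 1/15800264 ≈ 6.3290e-8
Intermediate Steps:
c(k) = 1/(2*k)
c(112 - 1*26)/91862 = (1/(2*(112 - 1*26)))/91862 = (1/(2*(112 - 26)))*(1/91862) = ((½)/86)*(1/91862) = ((½)*(1/86))*(1/91862) = (1/172)*(1/91862) = 1/15800264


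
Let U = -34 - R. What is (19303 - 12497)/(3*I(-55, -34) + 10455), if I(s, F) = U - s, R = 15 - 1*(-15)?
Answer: 3403/5214 ≈ 0.65267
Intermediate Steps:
R = 30 (R = 15 + 15 = 30)
U = -64 (U = -34 - 1*30 = -34 - 30 = -64)
I(s, F) = -64 - s
(19303 - 12497)/(3*I(-55, -34) + 10455) = (19303 - 12497)/(3*(-64 - 1*(-55)) + 10455) = 6806/(3*(-64 + 55) + 10455) = 6806/(3*(-9) + 10455) = 6806/(-27 + 10455) = 6806/10428 = 6806*(1/10428) = 3403/5214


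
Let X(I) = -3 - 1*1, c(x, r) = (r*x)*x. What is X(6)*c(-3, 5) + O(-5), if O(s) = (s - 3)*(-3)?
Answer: -156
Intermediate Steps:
c(x, r) = r*x²
X(I) = -4 (X(I) = -3 - 1 = -4)
O(s) = 9 - 3*s (O(s) = (-3 + s)*(-3) = 9 - 3*s)
X(6)*c(-3, 5) + O(-5) = -20*(-3)² + (9 - 3*(-5)) = -20*9 + (9 + 15) = -4*45 + 24 = -180 + 24 = -156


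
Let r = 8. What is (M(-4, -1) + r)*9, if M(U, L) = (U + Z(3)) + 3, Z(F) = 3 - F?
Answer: 63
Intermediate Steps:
M(U, L) = 3 + U (M(U, L) = (U + (3 - 1*3)) + 3 = (U + (3 - 3)) + 3 = (U + 0) + 3 = U + 3 = 3 + U)
(M(-4, -1) + r)*9 = ((3 - 4) + 8)*9 = (-1 + 8)*9 = 7*9 = 63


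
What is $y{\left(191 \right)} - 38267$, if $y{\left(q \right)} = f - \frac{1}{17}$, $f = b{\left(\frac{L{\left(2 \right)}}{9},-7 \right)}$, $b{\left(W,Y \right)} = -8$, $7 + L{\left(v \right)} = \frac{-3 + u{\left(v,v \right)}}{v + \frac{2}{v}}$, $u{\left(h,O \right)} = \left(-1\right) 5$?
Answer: $- \frac{650676}{17} \approx -38275.0$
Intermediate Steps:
$u{\left(h,O \right)} = -5$
$L{\left(v \right)} = -7 - \frac{8}{v + \frac{2}{v}}$ ($L{\left(v \right)} = -7 + \frac{-3 - 5}{v + \frac{2}{v}} = -7 - \frac{8}{v + \frac{2}{v}}$)
$f = -8$
$y{\left(q \right)} = - \frac{137}{17}$ ($y{\left(q \right)} = -8 - \frac{1}{17} = - \frac{137}{17}$)
$y{\left(191 \right)} - 38267 = - \frac{137}{17} - 38267 = - \frac{650676}{17}$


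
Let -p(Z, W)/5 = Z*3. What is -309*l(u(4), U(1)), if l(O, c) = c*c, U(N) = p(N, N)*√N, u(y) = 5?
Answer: -69525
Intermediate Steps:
p(Z, W) = -15*Z (p(Z, W) = -5*Z*3 = -15*Z)
U(N) = -15*N^(3/2) (U(N) = (-15*N)*√N = -15*N^(3/2))
l(O, c) = c²
-309*l(u(4), U(1)) = -309*(-15*1^(3/2))² = -309*(-15*1)² = -309*(-15)² = -309*225 = -69525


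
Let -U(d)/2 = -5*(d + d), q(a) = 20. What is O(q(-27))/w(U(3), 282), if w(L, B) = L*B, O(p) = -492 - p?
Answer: -64/2115 ≈ -0.030260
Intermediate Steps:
U(d) = 20*d (U(d) = -(-10)*(d + d) = -(-10)*2*d = -(-20)*d = 20*d)
w(L, B) = B*L
O(q(-27))/w(U(3), 282) = (-492 - 1*20)/((282*(20*3))) = (-492 - 20)/((282*60)) = -512/16920 = -512*1/16920 = -64/2115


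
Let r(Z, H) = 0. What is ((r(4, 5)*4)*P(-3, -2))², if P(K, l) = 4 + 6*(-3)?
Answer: 0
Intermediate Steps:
P(K, l) = -14 (P(K, l) = 4 - 18 = -14)
((r(4, 5)*4)*P(-3, -2))² = ((0*4)*(-14))² = (0*(-14))² = 0² = 0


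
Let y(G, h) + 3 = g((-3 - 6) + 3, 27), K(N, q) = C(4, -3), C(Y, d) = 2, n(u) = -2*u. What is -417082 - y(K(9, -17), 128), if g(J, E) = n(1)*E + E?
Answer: -417052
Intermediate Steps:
g(J, E) = -E (g(J, E) = (-2*1)*E + E = -2*E + E = -E)
K(N, q) = 2
y(G, h) = -30 (y(G, h) = -3 - 1*27 = -3 - 27 = -30)
-417082 - y(K(9, -17), 128) = -417082 - 1*(-30) = -417082 + 30 = -417052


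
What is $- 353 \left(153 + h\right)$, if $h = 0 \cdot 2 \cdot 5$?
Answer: $-54009$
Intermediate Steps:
$h = 0$ ($h = 0 \cdot 5 = 0$)
$- 353 \left(153 + h\right) = - 353 \left(153 + 0\right) = \left(-353\right) 153 = -54009$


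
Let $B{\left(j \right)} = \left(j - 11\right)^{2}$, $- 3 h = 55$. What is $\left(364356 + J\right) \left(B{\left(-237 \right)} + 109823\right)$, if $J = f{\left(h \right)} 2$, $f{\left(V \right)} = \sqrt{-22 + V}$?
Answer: $62424020412 + 1256398 i \sqrt{3} \approx 6.2424 \cdot 10^{10} + 2.1761 \cdot 10^{6} i$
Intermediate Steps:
$h = - \frac{55}{3}$ ($h = \left(- \frac{1}{3}\right) 55 = - \frac{55}{3} \approx -18.333$)
$B{\left(j \right)} = \left(-11 + j\right)^{2}$
$J = \frac{22 i \sqrt{3}}{3}$ ($J = \sqrt{-22 - \frac{55}{3}} \cdot 2 = \sqrt{- \frac{121}{3}} \cdot 2 = \frac{11 i \sqrt{3}}{3} \cdot 2 = \frac{22 i \sqrt{3}}{3} \approx 12.702 i$)
$\left(364356 + J\right) \left(B{\left(-237 \right)} + 109823\right) = \left(364356 + \frac{22 i \sqrt{3}}{3}\right) \left(\left(-11 - 237\right)^{2} + 109823\right) = \left(364356 + \frac{22 i \sqrt{3}}{3}\right) \left(\left(-248\right)^{2} + 109823\right) = \left(364356 + \frac{22 i \sqrt{3}}{3}\right) \left(61504 + 109823\right) = \left(364356 + \frac{22 i \sqrt{3}}{3}\right) 171327 = 62424020412 + 1256398 i \sqrt{3}$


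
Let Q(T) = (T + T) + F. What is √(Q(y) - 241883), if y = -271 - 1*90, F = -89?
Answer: 3*I*√26966 ≈ 492.64*I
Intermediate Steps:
y = -361 (y = -271 - 90 = -361)
Q(T) = -89 + 2*T (Q(T) = (T + T) - 89 = 2*T - 89 = -89 + 2*T)
√(Q(y) - 241883) = √((-89 + 2*(-361)) - 241883) = √((-89 - 722) - 241883) = √(-811 - 241883) = √(-242694) = 3*I*√26966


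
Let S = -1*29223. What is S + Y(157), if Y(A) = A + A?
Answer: -28909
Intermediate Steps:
Y(A) = 2*A
S = -29223
S + Y(157) = -29223 + 2*157 = -29223 + 314 = -28909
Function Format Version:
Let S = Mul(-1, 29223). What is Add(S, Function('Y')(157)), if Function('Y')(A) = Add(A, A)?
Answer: -28909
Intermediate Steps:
Function('Y')(A) = Mul(2, A)
S = -29223
Add(S, Function('Y')(157)) = Add(-29223, Mul(2, 157)) = Add(-29223, 314) = -28909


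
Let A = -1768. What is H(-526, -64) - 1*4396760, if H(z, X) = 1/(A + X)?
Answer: -8054864321/1832 ≈ -4.3968e+6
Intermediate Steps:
H(z, X) = 1/(-1768 + X)
H(-526, -64) - 1*4396760 = 1/(-1768 - 64) - 1*4396760 = 1/(-1832) - 4396760 = -1/1832 - 4396760 = -8054864321/1832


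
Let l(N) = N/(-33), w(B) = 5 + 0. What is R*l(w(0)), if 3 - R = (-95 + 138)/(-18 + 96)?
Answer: -955/2574 ≈ -0.37102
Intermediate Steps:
w(B) = 5
l(N) = -N/33 (l(N) = N*(-1/33) = -N/33)
R = 191/78 (R = 3 - (-95 + 138)/(-18 + 96) = 3 - 43/78 = 191/78 ≈ 2.4487)
R*l(w(0)) = 191*(-1/33*5)/78 = (191/78)*(-5/33) = -955/2574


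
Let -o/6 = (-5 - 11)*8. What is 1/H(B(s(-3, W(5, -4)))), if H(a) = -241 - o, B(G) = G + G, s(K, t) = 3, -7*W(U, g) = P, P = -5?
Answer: -1/1009 ≈ -0.00099108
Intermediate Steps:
o = 768 (o = -6*(-5 - 11)*8 = -(-96)*8 = -6*(-128) = 768)
W(U, g) = 5/7 (W(U, g) = -⅐*(-5) = 5/7)
B(G) = 2*G
H(a) = -1009 (H(a) = -241 - 1*768 = -241 - 768 = -1009)
1/H(B(s(-3, W(5, -4)))) = 1/(-1009) = -1/1009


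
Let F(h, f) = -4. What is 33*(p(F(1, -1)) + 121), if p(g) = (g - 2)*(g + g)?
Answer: 5577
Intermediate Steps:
p(g) = 2*g*(-2 + g) (p(g) = (-2 + g)*(2*g) = 2*g*(-2 + g))
33*(p(F(1, -1)) + 121) = 33*(2*(-4)*(-2 - 4) + 121) = 33*(2*(-4)*(-6) + 121) = 33*(48 + 121) = 33*169 = 5577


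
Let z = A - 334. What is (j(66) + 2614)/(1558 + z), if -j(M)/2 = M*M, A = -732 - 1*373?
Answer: -6098/119 ≈ -51.244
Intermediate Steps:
A = -1105 (A = -732 - 373 = -1105)
z = -1439 (z = -1105 - 334 = -1439)
j(M) = -2*M² (j(M) = -2*M*M = -2*M²)
(j(66) + 2614)/(1558 + z) = (-2*66² + 2614)/(1558 - 1439) = (-2*4356 + 2614)/119 = (-8712 + 2614)*(1/119) = -6098*1/119 = -6098/119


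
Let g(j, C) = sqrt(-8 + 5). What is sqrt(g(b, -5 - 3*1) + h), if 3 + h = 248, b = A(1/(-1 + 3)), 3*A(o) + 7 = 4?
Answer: sqrt(245 + I*sqrt(3)) ≈ 15.653 + 0.05533*I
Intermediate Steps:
A(o) = -1 (A(o) = -7/3 + (1/3)*4 = -7/3 + 4/3 = -1)
b = -1
g(j, C) = I*sqrt(3) (g(j, C) = sqrt(-3) = I*sqrt(3))
h = 245 (h = -3 + 248 = 245)
sqrt(g(b, -5 - 3*1) + h) = sqrt(I*sqrt(3) + 245) = sqrt(245 + I*sqrt(3))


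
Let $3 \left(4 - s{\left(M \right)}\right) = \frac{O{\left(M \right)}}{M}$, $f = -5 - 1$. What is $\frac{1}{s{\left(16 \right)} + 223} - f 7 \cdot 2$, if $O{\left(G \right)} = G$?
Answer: $\frac{57123}{680} \approx 84.004$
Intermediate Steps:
$f = -6$ ($f = -5 - 1 = -6$)
$s{\left(M \right)} = \frac{11}{3}$ ($s{\left(M \right)} = 4 - \frac{M \frac{1}{M}}{3} = 4 - \frac{1}{3} = \frac{11}{3}$)
$\frac{1}{s{\left(16 \right)} + 223} - f 7 \cdot 2 = \frac{1}{\frac{11}{3} + 223} - \left(-6\right) 7 \cdot 2 = \frac{1}{\frac{680}{3}} - \left(-42\right) 2 = \frac{3}{680} - -84 = \frac{3}{680} + 84 = \frac{57123}{680}$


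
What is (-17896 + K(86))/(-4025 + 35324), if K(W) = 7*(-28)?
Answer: -18092/31299 ≈ -0.57804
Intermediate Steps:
K(W) = -196
(-17896 + K(86))/(-4025 + 35324) = (-17896 - 196)/(-4025 + 35324) = -18092/31299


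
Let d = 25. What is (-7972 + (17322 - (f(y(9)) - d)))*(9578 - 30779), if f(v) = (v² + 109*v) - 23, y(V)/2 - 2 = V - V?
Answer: -189664146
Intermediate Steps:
y(V) = 4 (y(V) = 4 + 2*(V - V) = 4 + 2*0 = 4 + 0 = 4)
f(v) = -23 + v² + 109*v
(-7972 + (17322 - (f(y(9)) - d)))*(9578 - 30779) = (-7972 + (17322 - ((-23 + 4² + 109*4) - 1*25)))*(9578 - 30779) = (-7972 + (17322 - ((-23 + 16 + 436) - 25)))*(-21201) = (-7972 + (17322 - (429 - 25)))*(-21201) = (-7972 + (17322 - 1*404))*(-21201) = (-7972 + (17322 - 404))*(-21201) = (-7972 + 16918)*(-21201) = 8946*(-21201) = -189664146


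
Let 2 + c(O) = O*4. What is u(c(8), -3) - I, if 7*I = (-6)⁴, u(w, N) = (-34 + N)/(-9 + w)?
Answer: -3925/21 ≈ -186.90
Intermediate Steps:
c(O) = -2 + 4*O (c(O) = -2 + O*4 = -2 + 4*O)
u(w, N) = (-34 + N)/(-9 + w)
I = 1296/7 (I = (⅐)*(-6)⁴ = (⅐)*1296 = 1296/7 ≈ 185.14)
u(c(8), -3) - I = (-34 - 3)/(-9 + (-2 + 4*8)) - 1*1296/7 = -37/(-9 + (-2 + 32)) - 1296/7 = -37/(-9 + 30) - 1296/7 = -37/21 - 1296/7 = -3925/21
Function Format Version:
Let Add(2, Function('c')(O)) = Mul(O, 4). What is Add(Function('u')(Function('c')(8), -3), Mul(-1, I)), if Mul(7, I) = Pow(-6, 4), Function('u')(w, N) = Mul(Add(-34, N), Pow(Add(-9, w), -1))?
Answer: Rational(-3925, 21) ≈ -186.90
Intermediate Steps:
Function('c')(O) = Add(-2, Mul(4, O)) (Function('c')(O) = Add(-2, Mul(O, 4)) = Add(-2, Mul(4, O)))
Function('u')(w, N) = Mul(Pow(Add(-9, w), -1), Add(-34, N))
I = Rational(1296, 7) (I = Mul(Rational(1, 7), Pow(-6, 4)) = Mul(Rational(1, 7), 1296) = Rational(1296, 7) ≈ 185.14)
Add(Function('u')(Function('c')(8), -3), Mul(-1, I)) = Add(Mul(Pow(Add(-9, Add(-2, Mul(4, 8))), -1), Add(-34, -3)), Mul(-1, Rational(1296, 7))) = Add(Mul(Pow(Add(-9, Add(-2, 32)), -1), -37), Rational(-1296, 7)) = Add(Mul(Pow(Add(-9, 30), -1), -37), Rational(-1296, 7)) = Add(Mul(Pow(21, -1), -37), Rational(-1296, 7)) = Add(Mul(Rational(1, 21), -37), Rational(-1296, 7)) = Add(Rational(-37, 21), Rational(-1296, 7)) = Rational(-3925, 21)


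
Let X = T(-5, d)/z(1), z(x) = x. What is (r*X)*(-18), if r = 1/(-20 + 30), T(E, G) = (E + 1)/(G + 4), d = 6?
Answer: 18/25 ≈ 0.72000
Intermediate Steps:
T(E, G) = (1 + E)/(4 + G)
r = ⅒ (r = 1/10 = ⅒ ≈ 0.10000)
X = -⅖ (X = ((1 - 5)/(4 + 6))/1 = (-4/10)*1 = ((⅒)*(-4))*1 = -⅖*1 = -⅖ ≈ -0.40000)
(r*X)*(-18) = ((⅒)*(-⅖))*(-18) = -1/25*(-18) = 18/25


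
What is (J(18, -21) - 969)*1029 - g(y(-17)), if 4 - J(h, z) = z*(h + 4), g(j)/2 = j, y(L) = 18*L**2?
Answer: -527991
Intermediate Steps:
g(j) = 2*j
J(h, z) = 4 - z*(4 + h) (J(h, z) = 4 - z*(h + 4) = 4 - z*(4 + h))
(J(18, -21) - 969)*1029 - g(y(-17)) = ((4 - 4*(-21) - 1*18*(-21)) - 969)*1029 - 2*18*(-17)**2 = ((4 + 84 + 378) - 969)*1029 - 2*18*289 = (466 - 969)*1029 - 2*5202 = -503*1029 - 1*10404 = -517587 - 10404 = -527991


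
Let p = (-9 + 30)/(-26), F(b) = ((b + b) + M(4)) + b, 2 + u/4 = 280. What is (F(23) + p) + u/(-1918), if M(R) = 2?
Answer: 1735719/24934 ≈ 69.613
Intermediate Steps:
u = 1112 (u = -8 + 4*280 = -8 + 1120 = 1112)
F(b) = 2 + 3*b (F(b) = ((b + b) + 2) + b = (2*b + 2) + b = (2 + 2*b) + b = 2 + 3*b)
p = -21/26 (p = 21*(-1/26) = -21/26 ≈ -0.80769)
(F(23) + p) + u/(-1918) = ((2 + 3*23) - 21/26) + 1112/(-1918) = ((2 + 69) - 21/26) + 1112*(-1/1918) = (71 - 21/26) - 556/959 = 1825/26 - 556/959 = 1735719/24934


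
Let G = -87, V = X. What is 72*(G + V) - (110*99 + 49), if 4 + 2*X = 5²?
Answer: -16447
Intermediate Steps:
X = 21/2 (X = -2 + (½)*5² = -2 + (½)*25 = -2 + 25/2 = 21/2 ≈ 10.500)
V = 21/2 ≈ 10.500
72*(G + V) - (110*99 + 49) = 72*(-87 + 21/2) - (110*99 + 49) = 72*(-153/2) - (10890 + 49) = -5508 - 1*10939 = -5508 - 10939 = -16447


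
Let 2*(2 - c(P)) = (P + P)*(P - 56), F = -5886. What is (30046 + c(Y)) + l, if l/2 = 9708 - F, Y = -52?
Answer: 55620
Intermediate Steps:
c(P) = 2 - P*(-56 + P) (c(P) = 2 - (P + P)*(P - 56)/2 = 2 - 2*P*(-56 + P)/2 = 2 - P*(-56 + P))
l = 31188 (l = 2*(9708 - 1*(-5886)) = 2*(9708 + 5886) = 2*15594 = 31188)
(30046 + c(Y)) + l = (30046 + (2 - 1*(-52)**2 + 56*(-52))) + 31188 = (30046 + (2 - 1*2704 - 2912)) + 31188 = (30046 + (2 - 2704 - 2912)) + 31188 = (30046 - 5614) + 31188 = 24432 + 31188 = 55620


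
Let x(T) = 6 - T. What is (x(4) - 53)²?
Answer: 2601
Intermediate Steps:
(x(4) - 53)² = ((6 - 1*4) - 53)² = ((6 - 4) - 53)² = (2 - 53)² = (-51)² = 2601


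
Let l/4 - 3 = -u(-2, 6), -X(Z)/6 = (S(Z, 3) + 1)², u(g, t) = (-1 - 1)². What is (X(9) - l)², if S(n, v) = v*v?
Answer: 355216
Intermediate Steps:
S(n, v) = v²
u(g, t) = 4 (u(g, t) = (-2)² = 4)
X(Z) = -600 (X(Z) = -6*(3² + 1)² = -6*(9 + 1)² = -6*10² = -6*100 = -600)
l = -4 (l = 12 + 4*(-1*4) = 12 + 4*(-4) = 12 - 16 = -4)
(X(9) - l)² = (-600 - 1*(-4))² = (-600 + 4)² = (-596)² = 355216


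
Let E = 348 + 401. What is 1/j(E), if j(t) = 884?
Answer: 1/884 ≈ 0.0011312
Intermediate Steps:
E = 749
1/j(E) = 1/884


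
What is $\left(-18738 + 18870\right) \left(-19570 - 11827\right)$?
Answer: $-4144404$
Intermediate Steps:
$\left(-18738 + 18870\right) \left(-19570 - 11827\right) = 132 \left(-31397\right) = -4144404$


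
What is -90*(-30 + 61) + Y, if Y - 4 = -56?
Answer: -2842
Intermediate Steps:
Y = -52 (Y = 4 - 56 = -52)
-90*(-30 + 61) + Y = -90*(-30 + 61) - 52 = -90*31 - 52 = -2790 - 52 = -2842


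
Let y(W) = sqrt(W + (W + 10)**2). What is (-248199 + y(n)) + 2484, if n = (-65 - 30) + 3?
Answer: -245715 + 2*sqrt(1658) ≈ -2.4563e+5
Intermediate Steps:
n = -92 (n = -95 + 3 = -92)
y(W) = sqrt(W + (10 + W)**2)
(-248199 + y(n)) + 2484 = (-248199 + sqrt(-92 + (10 - 92)**2)) + 2484 = (-248199 + sqrt(-92 + (-82)**2)) + 2484 = (-248199 + sqrt(-92 + 6724)) + 2484 = (-248199 + sqrt(6632)) + 2484 = (-248199 + 2*sqrt(1658)) + 2484 = -245715 + 2*sqrt(1658)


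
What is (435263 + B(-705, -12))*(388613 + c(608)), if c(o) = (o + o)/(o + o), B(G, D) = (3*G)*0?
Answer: 169149295482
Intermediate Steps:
B(G, D) = 0
c(o) = 1 (c(o) = (2*o)/((2*o)) = (2*o)*(1/(2*o)) = 1)
(435263 + B(-705, -12))*(388613 + c(608)) = (435263 + 0)*(388613 + 1) = 435263*388614 = 169149295482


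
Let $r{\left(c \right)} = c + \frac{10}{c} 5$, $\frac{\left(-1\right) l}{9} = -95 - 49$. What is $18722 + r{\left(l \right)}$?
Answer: $\frac{12971689}{648} \approx 20018.0$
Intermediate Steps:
$l = 1296$ ($l = - 9 \left(-95 - 49\right) = \left(-9\right) \left(-144\right) = 1296$)
$r{\left(c \right)} = c + \frac{50}{c}$
$18722 + r{\left(l \right)} = 18722 + \left(1296 + \frac{50}{1296}\right) = 18722 + \left(1296 + 50 \cdot \frac{1}{1296}\right) = 18722 + \left(1296 + \frac{25}{648}\right) = 18722 + \frac{839833}{648} = \frac{12971689}{648}$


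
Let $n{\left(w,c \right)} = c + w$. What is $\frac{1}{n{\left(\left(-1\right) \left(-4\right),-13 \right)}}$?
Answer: $- \frac{1}{9} \approx -0.11111$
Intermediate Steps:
$\frac{1}{n{\left(\left(-1\right) \left(-4\right),-13 \right)}} = \frac{1}{-13 - -4} = \frac{1}{-13 + 4} = \frac{1}{-9} = - \frac{1}{9}$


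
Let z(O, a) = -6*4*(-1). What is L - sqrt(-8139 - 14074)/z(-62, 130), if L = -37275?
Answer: -37275 - I*sqrt(22213)/24 ≈ -37275.0 - 6.21*I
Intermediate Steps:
z(O, a) = 24 (z(O, a) = -24*(-1) = 24)
L - sqrt(-8139 - 14074)/z(-62, 130) = -37275 - sqrt(-8139 - 14074)/24 = -37275 - sqrt(-22213)/24 = -37275 - I*sqrt(22213)/24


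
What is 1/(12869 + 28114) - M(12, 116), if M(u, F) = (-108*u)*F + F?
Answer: 6156466261/40983 ≈ 1.5022e+5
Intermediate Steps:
M(u, F) = F - 108*F*u (M(u, F) = -108*F*u + F = F - 108*F*u)
1/(12869 + 28114) - M(12, 116) = 1/(12869 + 28114) - 116*(1 - 108*12) = 1/40983 - 116*(1 - 1296) = 1/40983 - 116*(-1295) = 1/40983 - 1*(-150220) = 1/40983 + 150220 = 6156466261/40983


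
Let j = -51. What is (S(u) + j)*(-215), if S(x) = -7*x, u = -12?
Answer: -7095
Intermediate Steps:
(S(u) + j)*(-215) = (-7*(-12) - 51)*(-215) = (84 - 51)*(-215) = 33*(-215) = -7095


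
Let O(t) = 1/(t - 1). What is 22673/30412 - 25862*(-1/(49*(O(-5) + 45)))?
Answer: 5017943677/400860572 ≈ 12.518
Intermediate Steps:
O(t) = 1/(-1 + t)
22673/30412 - 25862*(-1/(49*(O(-5) + 45))) = 22673/30412 - 25862*(-1/(49*(1/(-1 - 5) + 45))) = 22673*(1/30412) - 25862*(-1/(49*(1/(-6) + 45))) = 22673/30412 - 25862*(-1/(49*(-1/6 + 45))) = 22673/30412 - 25862/((-49*269/6)) = 22673/30412 - 25862/(-13181/6) = 22673/30412 - 25862*(-6/13181) = 22673/30412 + 155172/13181 = 5017943677/400860572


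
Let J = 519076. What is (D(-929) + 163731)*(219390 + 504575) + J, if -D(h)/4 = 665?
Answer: 116610285591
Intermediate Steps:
D(h) = -2660 (D(h) = -4*665 = -2660)
(D(-929) + 163731)*(219390 + 504575) + J = (-2660 + 163731)*(219390 + 504575) + 519076 = 161071*723965 + 519076 = 116609766515 + 519076 = 116610285591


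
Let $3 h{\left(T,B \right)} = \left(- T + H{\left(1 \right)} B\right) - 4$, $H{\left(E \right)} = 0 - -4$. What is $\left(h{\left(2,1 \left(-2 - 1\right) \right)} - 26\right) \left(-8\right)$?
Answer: $256$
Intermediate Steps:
$H{\left(E \right)} = 4$ ($H{\left(E \right)} = 0 + 4 = 4$)
$h{\left(T,B \right)} = - \frac{4}{3} - \frac{T}{3} + \frac{4 B}{3}$ ($h{\left(T,B \right)} = \frac{\left(- T + 4 B\right) - 4}{3} = \frac{-4 - T + 4 B}{3} = - \frac{4}{3} - \frac{T}{3} + \frac{4 B}{3}$)
$\left(h{\left(2,1 \left(-2 - 1\right) \right)} - 26\right) \left(-8\right) = \left(\left(- \frac{4}{3} - \frac{2}{3} + \frac{4 \cdot 1 \left(-2 - 1\right)}{3}\right) - 26\right) \left(-8\right) = \left(\left(- \frac{4}{3} - \frac{2}{3} + \frac{4 \cdot 1 \left(-3\right)}{3}\right) - 26\right) \left(-8\right) = \left(\left(- \frac{4}{3} - \frac{2}{3} + \frac{4}{3} \left(-3\right)\right) - 26\right) \left(-8\right) = \left(\left(- \frac{4}{3} - \frac{2}{3} - 4\right) - 26\right) \left(-8\right) = \left(-6 - 26\right) \left(-8\right) = \left(-32\right) \left(-8\right) = 256$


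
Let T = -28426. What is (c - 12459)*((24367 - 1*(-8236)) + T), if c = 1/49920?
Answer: -2597898846383/49920 ≈ -5.2041e+7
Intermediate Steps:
c = 1/49920 ≈ 2.0032e-5
(c - 12459)*((24367 - 1*(-8236)) + T) = (1/49920 - 12459)*((24367 - 1*(-8236)) - 28426) = -621953279*((24367 + 8236) - 28426)/49920 = -621953279*(32603 - 28426)/49920 = -621953279/49920*4177 = -2597898846383/49920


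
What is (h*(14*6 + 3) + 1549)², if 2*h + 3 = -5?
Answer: 1442401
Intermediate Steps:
h = -4 (h = -3/2 + (½)*(-5) = -3/2 - 5/2 = -4)
(h*(14*6 + 3) + 1549)² = (-4*(14*6 + 3) + 1549)² = (-4*(84 + 3) + 1549)² = (-4*87 + 1549)² = (-348 + 1549)² = 1201² = 1442401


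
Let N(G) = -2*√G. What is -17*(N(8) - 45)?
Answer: 765 + 68*√2 ≈ 861.17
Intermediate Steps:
-17*(N(8) - 45) = -17*(-4*√2 - 45) = -17*(-45 - 4*√2) = 765 + 68*√2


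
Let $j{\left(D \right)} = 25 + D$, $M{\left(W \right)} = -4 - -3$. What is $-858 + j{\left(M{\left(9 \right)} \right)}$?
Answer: $-834$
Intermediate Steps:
$M{\left(W \right)} = -1$ ($M{\left(W \right)} = -4 + 3 = -1$)
$-858 + j{\left(M{\left(9 \right)} \right)} = -858 + \left(25 - 1\right) = -858 + 24 = -834$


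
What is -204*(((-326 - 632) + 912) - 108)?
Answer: 31416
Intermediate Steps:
-204*(((-326 - 632) + 912) - 108) = -204*((-958 + 912) - 108) = -204*(-46 - 108) = -204*(-154) = 31416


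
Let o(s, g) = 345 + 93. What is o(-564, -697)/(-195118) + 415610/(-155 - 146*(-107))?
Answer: 40543108717/1508945053 ≈ 26.868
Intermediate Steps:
o(s, g) = 438
o(-564, -697)/(-195118) + 415610/(-155 - 146*(-107)) = 438/(-195118) + 415610/(-155 - 146*(-107)) = 438*(-1/195118) + 415610/(-155 + 15622) = -219/97559 + 415610/15467 = 40543108717/1508945053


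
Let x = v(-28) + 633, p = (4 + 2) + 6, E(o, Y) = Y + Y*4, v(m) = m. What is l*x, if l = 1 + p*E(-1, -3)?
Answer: -108295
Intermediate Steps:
E(o, Y) = 5*Y (E(o, Y) = Y + 4*Y = 5*Y)
p = 12 (p = 6 + 6 = 12)
l = -179 (l = 1 + 12*(5*(-3)) = 1 + 12*(-15) = 1 - 180 = -179)
x = 605 (x = -28 + 633 = 605)
l*x = -179*605 = -108295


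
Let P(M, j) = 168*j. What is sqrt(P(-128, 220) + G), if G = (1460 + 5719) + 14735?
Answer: sqrt(58874) ≈ 242.64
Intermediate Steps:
G = 21914 (G = 7179 + 14735 = 21914)
sqrt(P(-128, 220) + G) = sqrt(168*220 + 21914) = sqrt(36960 + 21914) = sqrt(58874)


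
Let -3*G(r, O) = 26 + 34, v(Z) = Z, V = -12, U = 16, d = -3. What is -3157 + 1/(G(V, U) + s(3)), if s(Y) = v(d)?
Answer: -72612/23 ≈ -3157.0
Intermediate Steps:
s(Y) = -3
G(r, O) = -20 (G(r, O) = -(26 + 34)/3 = -⅓*60 = -20)
-3157 + 1/(G(V, U) + s(3)) = -3157 + 1/(-20 - 3) = -3157 + 1/(-23) = -3157 - 1/23 = -72612/23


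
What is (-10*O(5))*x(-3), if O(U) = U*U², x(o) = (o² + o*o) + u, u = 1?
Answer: -23750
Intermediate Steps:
x(o) = 1 + 2*o² (x(o) = (o² + o*o) + 1 = (o² + o²) + 1 = 2*o² + 1 = 1 + 2*o²)
O(U) = U³
(-10*O(5))*x(-3) = (-10*5³)*(1 + 2*(-3)²) = (-10*125)*(1 + 2*9) = -1250*(1 + 18) = -1250*19 = -23750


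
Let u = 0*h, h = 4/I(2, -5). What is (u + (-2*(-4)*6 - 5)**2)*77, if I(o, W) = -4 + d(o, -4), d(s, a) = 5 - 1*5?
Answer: 142373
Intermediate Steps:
d(s, a) = 0 (d(s, a) = 5 - 5 = 0)
I(o, W) = -4 (I(o, W) = -4 + 0 = -4)
h = -1 (h = 4/(-4) = 4*(-1/4) = -1)
u = 0 (u = 0*(-1) = 0)
(u + (-2*(-4)*6 - 5)**2)*77 = (0 + (-2*(-4)*6 - 5)**2)*77 = (0 + (8*6 - 5)**2)*77 = (0 + (48 - 5)**2)*77 = (0 + 43**2)*77 = (0 + 1849)*77 = 1849*77 = 142373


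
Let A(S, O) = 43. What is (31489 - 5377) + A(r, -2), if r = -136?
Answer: 26155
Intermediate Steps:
(31489 - 5377) + A(r, -2) = (31489 - 5377) + 43 = 26112 + 43 = 26155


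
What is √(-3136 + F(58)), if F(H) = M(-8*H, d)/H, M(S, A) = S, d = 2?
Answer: 2*I*√786 ≈ 56.071*I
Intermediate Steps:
F(H) = -8 (F(H) = (-8*H)/H = -8)
√(-3136 + F(58)) = √(-3136 - 8) = √(-3144) = 2*I*√786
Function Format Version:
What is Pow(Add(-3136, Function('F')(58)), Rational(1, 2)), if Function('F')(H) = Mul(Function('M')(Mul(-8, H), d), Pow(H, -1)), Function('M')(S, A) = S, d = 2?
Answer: Mul(2, I, Pow(786, Rational(1, 2))) ≈ Mul(56.071, I)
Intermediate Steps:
Function('F')(H) = -8 (Function('F')(H) = Mul(Mul(-8, H), Pow(H, -1)) = -8)
Pow(Add(-3136, Function('F')(58)), Rational(1, 2)) = Pow(Add(-3136, -8), Rational(1, 2)) = Pow(-3144, Rational(1, 2)) = Mul(2, I, Pow(786, Rational(1, 2)))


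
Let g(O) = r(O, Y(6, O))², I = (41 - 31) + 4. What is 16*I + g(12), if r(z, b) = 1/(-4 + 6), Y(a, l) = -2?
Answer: 897/4 ≈ 224.25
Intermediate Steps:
I = 14 (I = 10 + 4 = 14)
r(z, b) = ½ (r(z, b) = 1/2 = ½)
g(O) = ¼ (g(O) = (½)² = ¼)
16*I + g(12) = 16*14 + ¼ = 224 + ¼ = 897/4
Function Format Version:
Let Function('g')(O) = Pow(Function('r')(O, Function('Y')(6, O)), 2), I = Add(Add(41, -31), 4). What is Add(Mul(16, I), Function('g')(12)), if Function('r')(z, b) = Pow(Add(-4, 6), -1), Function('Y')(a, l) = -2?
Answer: Rational(897, 4) ≈ 224.25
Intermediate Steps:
I = 14 (I = Add(10, 4) = 14)
Function('r')(z, b) = Rational(1, 2) (Function('r')(z, b) = Pow(2, -1) = Rational(1, 2))
Function('g')(O) = Rational(1, 4) (Function('g')(O) = Pow(Rational(1, 2), 2) = Rational(1, 4))
Add(Mul(16, I), Function('g')(12)) = Add(Mul(16, 14), Rational(1, 4)) = Add(224, Rational(1, 4)) = Rational(897, 4)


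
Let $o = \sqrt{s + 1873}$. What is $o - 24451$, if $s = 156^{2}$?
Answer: $-24451 + \sqrt{26209} \approx -24289.0$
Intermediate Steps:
$s = 24336$
$o = \sqrt{26209}$ ($o = \sqrt{24336 + 1873} = \sqrt{26209} \approx 161.89$)
$o - 24451 = \sqrt{26209} - 24451 = -24451 + \sqrt{26209}$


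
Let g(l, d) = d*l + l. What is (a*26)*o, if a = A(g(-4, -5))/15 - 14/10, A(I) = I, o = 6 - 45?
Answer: 338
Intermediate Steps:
g(l, d) = l + d*l
o = -39
a = -1/3 (a = -4*(1 - 5)/15 - 14/10 = -4*(-4)*(1/15) - 14*1/10 = 16*(1/15) - 7/5 = 16/15 - 7/5 = -1/3 ≈ -0.33333)
(a*26)*o = -1/3*26*(-39) = -26/3*(-39) = 338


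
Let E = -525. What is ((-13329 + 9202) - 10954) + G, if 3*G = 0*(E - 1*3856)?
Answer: -15081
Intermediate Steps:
G = 0 (G = (0*(-525 - 1*3856))/3 = (0*(-525 - 3856))/3 = (0*(-4381))/3 = (1/3)*0 = 0)
((-13329 + 9202) - 10954) + G = ((-13329 + 9202) - 10954) + 0 = (-4127 - 10954) + 0 = -15081 + 0 = -15081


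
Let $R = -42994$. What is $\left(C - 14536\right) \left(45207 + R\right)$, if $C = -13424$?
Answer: $-61875480$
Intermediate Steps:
$\left(C - 14536\right) \left(45207 + R\right) = \left(-13424 - 14536\right) \left(45207 - 42994\right) = \left(-27960\right) 2213 = -61875480$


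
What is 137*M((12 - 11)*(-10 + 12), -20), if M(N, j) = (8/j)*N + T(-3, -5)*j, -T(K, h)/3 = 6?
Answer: 246052/5 ≈ 49210.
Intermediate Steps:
T(K, h) = -18 (T(K, h) = -3*6 = -18)
M(N, j) = -18*j + 8*N/j (M(N, j) = (8/j)*N - 18*j = 8*N/j - 18*j = -18*j + 8*N/j)
137*M((12 - 11)*(-10 + 12), -20) = 137*(-18*(-20) + 8*((12 - 11)*(-10 + 12))/(-20)) = 137*(360 + 8*(1*2)*(-1/20)) = 137*(360 + 8*2*(-1/20)) = 137*(360 - ⅘) = 137*(1796/5) = 246052/5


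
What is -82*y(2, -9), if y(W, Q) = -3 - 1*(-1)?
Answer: 164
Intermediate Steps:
y(W, Q) = -2 (y(W, Q) = -3 + 1 = -2)
-82*y(2, -9) = -82*(-2) = 164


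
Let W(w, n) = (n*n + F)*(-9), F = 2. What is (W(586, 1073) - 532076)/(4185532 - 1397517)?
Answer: -2178811/557603 ≈ -3.9075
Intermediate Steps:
W(w, n) = -18 - 9*n**2 (W(w, n) = (n*n + 2)*(-9) = (n**2 + 2)*(-9) = (2 + n**2)*(-9) = -18 - 9*n**2)
(W(586, 1073) - 532076)/(4185532 - 1397517) = ((-18 - 9*1073**2) - 532076)/(4185532 - 1397517) = ((-18 - 9*1151329) - 532076)/2788015 = ((-18 - 10361961) - 532076)*(1/2788015) = (-10361979 - 532076)*(1/2788015) = -10894055*1/2788015 = -2178811/557603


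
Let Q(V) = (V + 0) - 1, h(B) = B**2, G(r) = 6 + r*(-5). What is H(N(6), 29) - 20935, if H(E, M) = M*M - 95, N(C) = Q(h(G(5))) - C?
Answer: -20189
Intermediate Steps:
G(r) = 6 - 5*r
Q(V) = -1 + V (Q(V) = V - 1 = -1 + V)
N(C) = 360 - C (N(C) = (-1 + (6 - 5*5)**2) - C = (-1 + (6 - 25)**2) - C = (-1 + (-19)**2) - C = (-1 + 361) - C = 360 - C)
H(E, M) = -95 + M**2 (H(E, M) = M**2 - 95 = -95 + M**2)
H(N(6), 29) - 20935 = (-95 + 29**2) - 20935 = (-95 + 841) - 20935 = 746 - 20935 = -20189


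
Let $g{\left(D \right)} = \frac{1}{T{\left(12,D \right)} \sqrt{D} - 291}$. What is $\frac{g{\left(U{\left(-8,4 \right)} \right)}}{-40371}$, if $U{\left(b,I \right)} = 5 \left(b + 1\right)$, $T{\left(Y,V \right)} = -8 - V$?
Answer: $\frac{97}{1482907572} + \frac{i \sqrt{35}}{164767508} \approx 6.5412 \cdot 10^{-8} + 3.5906 \cdot 10^{-8} i$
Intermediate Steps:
$U{\left(b,I \right)} = 5 + 5 b$ ($U{\left(b,I \right)} = 5 \left(1 + b\right) = 5 + 5 b$)
$g{\left(D \right)} = \frac{1}{-291 + \sqrt{D} \left(-8 - D\right)}$ ($g{\left(D \right)} = \frac{1}{\left(-8 - D\right) \sqrt{D} - 291} = \frac{1}{\sqrt{D} \left(-8 - D\right) - 291} = \frac{1}{-291 + \sqrt{D} \left(-8 - D\right)}$)
$\frac{g{\left(U{\left(-8,4 \right)} \right)}}{-40371} = \frac{\left(-1\right) \frac{1}{291 + \sqrt{5 + 5 \left(-8\right)} \left(8 + \left(5 + 5 \left(-8\right)\right)\right)}}{-40371} = - \frac{1}{291 + \sqrt{5 - 40} \left(8 + \left(5 - 40\right)\right)} \left(- \frac{1}{40371}\right) = - \frac{1}{291 + \sqrt{-35} \left(8 - 35\right)} \left(- \frac{1}{40371}\right) = - \frac{1}{291 + i \sqrt{35} \left(-27\right)} \left(- \frac{1}{40371}\right) = - \frac{1}{291 - 27 i \sqrt{35}} \left(- \frac{1}{40371}\right) = \frac{1}{40371 \left(291 - 27 i \sqrt{35}\right)}$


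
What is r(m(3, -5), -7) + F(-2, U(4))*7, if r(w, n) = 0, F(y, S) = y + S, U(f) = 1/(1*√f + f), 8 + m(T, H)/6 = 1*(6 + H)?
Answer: -77/6 ≈ -12.833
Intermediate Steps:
m(T, H) = -12 + 6*H (m(T, H) = -48 + 6*(1*(6 + H)) = -48 + 6*(6 + H) = -48 + (36 + 6*H) = -12 + 6*H)
U(f) = 1/(f + √f) (U(f) = 1/(√f + f) = 1/(f + √f))
F(y, S) = S + y
r(m(3, -5), -7) + F(-2, U(4))*7 = 0 + (1/(4 + √4) - 2)*7 = 0 + (1/(4 + 2) - 2)*7 = 0 + (1/6 - 2)*7 = 0 + (⅙ - 2)*7 = 0 - 11/6*7 = 0 - 77/6 = -77/6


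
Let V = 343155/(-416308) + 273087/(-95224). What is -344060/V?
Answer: 3409850755006880/36591223629 ≈ 93188.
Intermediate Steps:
V = -36591223629/9910628248 (V = 343155*(-1/416308) + 273087*(-1/95224) = -343155/416308 - 273087/95224 = -36591223629/9910628248 ≈ -3.6921)
-344060/V = -344060/(-36591223629/9910628248) = -344060*(-9910628248/36591223629) = 3409850755006880/36591223629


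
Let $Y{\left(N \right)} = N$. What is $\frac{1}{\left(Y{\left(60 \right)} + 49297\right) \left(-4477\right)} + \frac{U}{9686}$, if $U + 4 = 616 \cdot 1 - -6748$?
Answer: $\frac{813174338677}{1070163952627} \approx 0.75986$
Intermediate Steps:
$U = 7360$ ($U = -4 + \left(616 \cdot 1 - -6748\right) = -4 + \left(616 + 6748\right) = -4 + 7364 = 7360$)
$\frac{1}{\left(Y{\left(60 \right)} + 49297\right) \left(-4477\right)} + \frac{U}{9686} = \frac{1}{\left(60 + 49297\right) \left(-4477\right)} + \frac{7360}{9686} = \frac{1}{49357} \left(- \frac{1}{4477}\right) + 7360 \cdot \frac{1}{9686} = \frac{1}{49357} \left(- \frac{1}{4477}\right) + \frac{3680}{4843} = - \frac{1}{220971289} + \frac{3680}{4843} = \frac{813174338677}{1070163952627}$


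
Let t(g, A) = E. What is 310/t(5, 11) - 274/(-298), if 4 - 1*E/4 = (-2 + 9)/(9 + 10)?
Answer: 457711/20562 ≈ 22.260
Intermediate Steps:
E = 276/19 (E = 16 - 4*(-2 + 9)/(9 + 10) = 16 - 28/19 = 276/19 ≈ 14.526)
t(g, A) = 276/19
310/t(5, 11) - 274/(-298) = 310/(276/19) - 274/(-298) = 310*(19/276) - 274*(-1/298) = 2945/138 + 137/149 = 457711/20562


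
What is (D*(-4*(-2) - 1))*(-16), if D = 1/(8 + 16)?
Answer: -14/3 ≈ -4.6667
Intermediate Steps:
D = 1/24 ≈ 0.041667
(D*(-4*(-2) - 1))*(-16) = ((-4*(-2) - 1)/24)*(-16) = ((8 - 1)/24)*(-16) = ((1/24)*7)*(-16) = (7/24)*(-16) = -14/3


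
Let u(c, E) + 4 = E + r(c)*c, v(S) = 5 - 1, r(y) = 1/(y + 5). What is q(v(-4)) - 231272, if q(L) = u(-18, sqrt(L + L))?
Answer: -3006570/13 + 2*sqrt(2) ≈ -2.3127e+5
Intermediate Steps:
r(y) = 1/(5 + y)
v(S) = 4
u(c, E) = -4 + E + c/(5 + c) (u(c, E) = -4 + (E + c/(5 + c)) = -4 + E + c/(5 + c))
q(L) = -34/13 + sqrt(2)*sqrt(L) (q(L) = (-18 + (-4 + sqrt(L + L))*(5 - 18))/(5 - 18) = (-18 + (-4 + sqrt(2*L))*(-13))/(-13) = -(-18 + (-4 + sqrt(2)*sqrt(L))*(-13))/13 = -(-18 + (52 - 13*sqrt(2)*sqrt(L)))/13 = -(34 - 13*sqrt(2)*sqrt(L))/13 = -34/13 + sqrt(2)*sqrt(L))
q(v(-4)) - 231272 = (-34/13 + sqrt(2)*sqrt(4)) - 231272 = (-34/13 + sqrt(2)*2) - 231272 = (-34/13 + 2*sqrt(2)) - 231272 = -3006570/13 + 2*sqrt(2)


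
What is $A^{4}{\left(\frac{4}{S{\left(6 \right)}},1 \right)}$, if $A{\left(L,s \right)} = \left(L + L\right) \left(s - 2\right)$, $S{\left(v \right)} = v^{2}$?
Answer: $\frac{16}{6561} \approx 0.0024387$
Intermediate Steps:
$A{\left(L,s \right)} = 2 L \left(-2 + s\right)$
$A^{4}{\left(\frac{4}{S{\left(6 \right)}},1 \right)} = \left(2 \frac{4}{6^{2}} \left(-2 + 1\right)\right)^{4} = \left(2 \cdot \frac{4}{36} \left(-1\right)\right)^{4} = \left(2 \cdot 4 \cdot \frac{1}{36} \left(-1\right)\right)^{4} = \left(2 \cdot \frac{1}{9} \left(-1\right)\right)^{4} = \left(- \frac{2}{9}\right)^{4} = \frac{16}{6561}$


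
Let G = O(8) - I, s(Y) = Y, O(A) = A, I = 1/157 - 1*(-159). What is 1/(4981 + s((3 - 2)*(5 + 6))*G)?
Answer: 157/521229 ≈ 0.00030121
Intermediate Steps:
I = 24964/157 (I = 1/157 + 159 = 24964/157 ≈ 159.01)
G = -23708/157 (G = 8 - 1*24964/157 = 8 - 24964/157 = -23708/157 ≈ -151.01)
1/(4981 + s((3 - 2)*(5 + 6))*G) = 1/(4981 + ((3 - 2)*(5 + 6))*(-23708/157)) = 1/(4981 + (1*11)*(-23708/157)) = 1/(4981 + 11*(-23708/157)) = 1/(4981 - 260788/157) = 1/(521229/157) = 157/521229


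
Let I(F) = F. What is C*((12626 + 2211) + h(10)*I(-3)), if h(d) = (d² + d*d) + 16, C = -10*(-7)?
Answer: 993230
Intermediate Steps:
C = 70
h(d) = 16 + 2*d² (h(d) = (d² + d²) + 16 = 2*d² + 16 = 16 + 2*d²)
C*((12626 + 2211) + h(10)*I(-3)) = 70*((12626 + 2211) + (16 + 2*10²)*(-3)) = 70*(14837 + (16 + 2*100)*(-3)) = 70*(14837 + (16 + 200)*(-3)) = 70*(14837 + 216*(-3)) = 70*(14837 - 648) = 70*14189 = 993230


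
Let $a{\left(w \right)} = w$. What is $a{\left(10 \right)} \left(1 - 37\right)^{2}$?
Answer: $12960$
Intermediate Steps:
$a{\left(10 \right)} \left(1 - 37\right)^{2} = 10 \left(1 - 37\right)^{2} = 10 \left(-36\right)^{2} = 10 \cdot 1296 = 12960$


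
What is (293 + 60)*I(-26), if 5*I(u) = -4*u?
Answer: 36712/5 ≈ 7342.4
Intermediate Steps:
I(u) = -4*u/5 (I(u) = (-4*u)/5 = -4*u/5)
(293 + 60)*I(-26) = (293 + 60)*(-⅘*(-26)) = 353*(104/5) = 36712/5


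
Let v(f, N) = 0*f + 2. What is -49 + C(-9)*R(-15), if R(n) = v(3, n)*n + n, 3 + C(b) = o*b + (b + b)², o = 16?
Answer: -8014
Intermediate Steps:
v(f, N) = 2 (v(f, N) = 0 + 2 = 2)
C(b) = -3 + 4*b² + 16*b (C(b) = -3 + (16*b + (b + b)²) = -3 + (16*b + (2*b)²) = -3 + (16*b + 4*b²) = -3 + (4*b² + 16*b) = -3 + 4*b² + 16*b)
R(n) = 3*n (R(n) = 2*n + n = 3*n)
-49 + C(-9)*R(-15) = -49 + (-3 + 4*(-9)² + 16*(-9))*(3*(-15)) = -49 + (-3 + 4*81 - 144)*(-45) = -49 + (-3 + 324 - 144)*(-45) = -49 + 177*(-45) = -49 - 7965 = -8014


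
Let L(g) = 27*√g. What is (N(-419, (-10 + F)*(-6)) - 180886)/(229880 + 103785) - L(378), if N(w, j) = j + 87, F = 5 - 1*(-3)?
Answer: -180787/333665 - 81*√42 ≈ -525.48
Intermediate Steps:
F = 8 (F = 5 + 3 = 8)
N(w, j) = 87 + j
(N(-419, (-10 + F)*(-6)) - 180886)/(229880 + 103785) - L(378) = ((87 + (-10 + 8)*(-6)) - 180886)/(229880 + 103785) - 27*√378 = ((87 - 2*(-6)) - 180886)/333665 - 27*3*√42 = ((87 + 12) - 180886)*(1/333665) - 81*√42 = (99 - 180886)*(1/333665) - 81*√42 = -180787*1/333665 - 81*√42 = -180787/333665 - 81*√42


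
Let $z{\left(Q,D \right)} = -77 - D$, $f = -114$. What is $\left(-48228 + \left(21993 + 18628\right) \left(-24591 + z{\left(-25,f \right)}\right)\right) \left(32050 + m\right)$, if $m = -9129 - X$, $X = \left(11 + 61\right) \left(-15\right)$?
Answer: $-23939947744262$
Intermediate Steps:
$X = -1080$ ($X = 72 \left(-15\right) = -1080$)
$m = -8049$ ($m = -9129 - -1080 = -9129 + 1080 = -8049$)
$\left(-48228 + \left(21993 + 18628\right) \left(-24591 + z{\left(-25,f \right)}\right)\right) \left(32050 + m\right) = \left(-48228 + \left(21993 + 18628\right) \left(-24591 - -37\right)\right) \left(32050 - 8049\right) = \left(-48228 + 40621 \left(-24591 + \left(-77 + 114\right)\right)\right) 24001 = \left(-48228 + 40621 \left(-24591 + 37\right)\right) 24001 = \left(-48228 + 40621 \left(-24554\right)\right) 24001 = \left(-48228 - 997408034\right) 24001 = \left(-997456262\right) 24001 = -23939947744262$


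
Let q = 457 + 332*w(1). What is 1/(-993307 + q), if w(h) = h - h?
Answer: -1/992850 ≈ -1.0072e-6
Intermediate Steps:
w(h) = 0
q = 457 (q = 457 + 332*0 = 457 + 0 = 457)
1/(-993307 + q) = 1/(-993307 + 457) = 1/(-992850) = -1/992850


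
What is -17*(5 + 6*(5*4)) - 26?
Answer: -2151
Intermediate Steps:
-17*(5 + 6*(5*4)) - 26 = -17*(5 + 6*20) - 26 = -17*(5 + 120) - 26 = -17*125 - 26 = -2125 - 26 = -2151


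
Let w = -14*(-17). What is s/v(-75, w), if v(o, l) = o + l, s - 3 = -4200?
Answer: -4197/163 ≈ -25.748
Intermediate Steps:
s = -4197 (s = 3 - 4200 = -4197)
w = 238
v(o, l) = l + o
s/v(-75, w) = -4197/(238 - 75) = -4197/163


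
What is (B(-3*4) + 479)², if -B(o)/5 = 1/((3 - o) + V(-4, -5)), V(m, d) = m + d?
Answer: 8231161/36 ≈ 2.2864e+5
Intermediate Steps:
V(m, d) = d + m
B(o) = -5/(-6 - o) (B(o) = -5/((3 - o) + (-5 - 4)) = -5/((3 - o) - 9) = -5/(-6 - o))
(B(-3*4) + 479)² = (5/(6 - 3*4) + 479)² = (5/(6 - 12) + 479)² = (5/(-6) + 479)² = (5*(-⅙) + 479)² = (-⅚ + 479)² = (2869/6)² = 8231161/36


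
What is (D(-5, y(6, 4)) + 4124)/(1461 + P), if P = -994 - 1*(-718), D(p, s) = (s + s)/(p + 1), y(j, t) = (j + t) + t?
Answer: 4117/1185 ≈ 3.4743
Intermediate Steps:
y(j, t) = j + 2*t
D(p, s) = 2*s/(1 + p) (D(p, s) = (2*s)/(1 + p) = 2*s/(1 + p))
P = -276 (P = -994 + 718 = -276)
(D(-5, y(6, 4)) + 4124)/(1461 + P) = (2*(6 + 2*4)/(1 - 5) + 4124)/(1461 - 276) = (2*(6 + 8)/(-4) + 4124)/1185 = (2*14*(-¼) + 4124)*(1/1185) = (-7 + 4124)*(1/1185) = 4117*(1/1185) = 4117/1185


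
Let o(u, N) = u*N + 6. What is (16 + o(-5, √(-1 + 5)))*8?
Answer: 96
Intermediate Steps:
o(u, N) = 6 + N*u (o(u, N) = N*u + 6 = 6 + N*u)
(16 + o(-5, √(-1 + 5)))*8 = (16 + (6 + √(-1 + 5)*(-5)))*8 = (16 + (6 + √4*(-5)))*8 = (16 + (6 + 2*(-5)))*8 = (16 + (6 - 10))*8 = (16 - 4)*8 = 12*8 = 96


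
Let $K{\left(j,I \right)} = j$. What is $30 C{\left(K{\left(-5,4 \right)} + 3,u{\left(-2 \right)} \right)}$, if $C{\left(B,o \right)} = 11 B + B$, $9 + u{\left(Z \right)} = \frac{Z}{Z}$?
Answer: $-720$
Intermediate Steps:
$u{\left(Z \right)} = -8$ ($u{\left(Z \right)} = -9 + \frac{Z}{Z} = -9 + 1 = -8$)
$C{\left(B,o \right)} = 12 B$
$30 C{\left(K{\left(-5,4 \right)} + 3,u{\left(-2 \right)} \right)} = 30 \cdot 12 \left(-5 + 3\right) = 30 \cdot 12 \left(-2\right) = 30 \left(-24\right) = -720$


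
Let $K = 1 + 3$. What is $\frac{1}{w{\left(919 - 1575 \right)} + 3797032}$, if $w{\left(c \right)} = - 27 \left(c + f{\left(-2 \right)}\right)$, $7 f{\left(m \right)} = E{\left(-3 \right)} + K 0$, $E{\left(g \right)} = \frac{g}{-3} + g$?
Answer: $\frac{7}{26703262} \approx 2.6214 \cdot 10^{-7}$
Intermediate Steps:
$K = 4$
$E{\left(g \right)} = \frac{2 g}{3}$ ($E{\left(g \right)} = g \left(- \frac{1}{3}\right) + g = - \frac{g}{3} + g = \frac{2 g}{3}$)
$f{\left(m \right)} = - \frac{2}{7}$ ($f{\left(m \right)} = \frac{\frac{2}{3} \left(-3\right) + 4 \cdot 0}{7} = \frac{-2 + 0}{7} = \frac{1}{7} \left(-2\right) = - \frac{2}{7}$)
$w{\left(c \right)} = \frac{54}{7} - 27 c$ ($w{\left(c \right)} = - 27 \left(c - \frac{2}{7}\right) = - 27 \left(- \frac{2}{7} + c\right) = \frac{54}{7} - 27 c$)
$\frac{1}{w{\left(919 - 1575 \right)} + 3797032} = \frac{1}{\left(\frac{54}{7} - 27 \left(919 - 1575\right)\right) + 3797032} = \frac{1}{\left(\frac{54}{7} - -17712\right) + 3797032} = \frac{1}{\left(\frac{54}{7} + 17712\right) + 3797032} = \frac{1}{\frac{124038}{7} + 3797032} = \frac{1}{\frac{26703262}{7}} = \frac{7}{26703262}$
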